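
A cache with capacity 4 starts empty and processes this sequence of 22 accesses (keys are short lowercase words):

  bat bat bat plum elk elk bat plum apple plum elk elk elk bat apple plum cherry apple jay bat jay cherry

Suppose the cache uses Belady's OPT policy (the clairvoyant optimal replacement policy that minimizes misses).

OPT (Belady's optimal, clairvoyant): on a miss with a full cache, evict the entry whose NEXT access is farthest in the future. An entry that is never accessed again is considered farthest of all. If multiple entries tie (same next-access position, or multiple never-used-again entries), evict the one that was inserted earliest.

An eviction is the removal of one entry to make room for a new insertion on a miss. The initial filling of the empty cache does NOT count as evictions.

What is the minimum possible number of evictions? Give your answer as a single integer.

Answer: 2

Derivation:
OPT (Belady) simulation (capacity=4):
  1. access bat: MISS. Cache: [bat]
  2. access bat: HIT. Next use of bat: step 3. Cache: [bat]
  3. access bat: HIT. Next use of bat: step 7. Cache: [bat]
  4. access plum: MISS. Cache: [bat plum]
  5. access elk: MISS. Cache: [bat plum elk]
  6. access elk: HIT. Next use of elk: step 11. Cache: [bat plum elk]
  7. access bat: HIT. Next use of bat: step 14. Cache: [bat plum elk]
  8. access plum: HIT. Next use of plum: step 10. Cache: [bat plum elk]
  9. access apple: MISS. Cache: [bat plum elk apple]
  10. access plum: HIT. Next use of plum: step 16. Cache: [bat plum elk apple]
  11. access elk: HIT. Next use of elk: step 12. Cache: [bat plum elk apple]
  12. access elk: HIT. Next use of elk: step 13. Cache: [bat plum elk apple]
  13. access elk: HIT. Next use of elk: never. Cache: [bat plum elk apple]
  14. access bat: HIT. Next use of bat: step 20. Cache: [bat plum elk apple]
  15. access apple: HIT. Next use of apple: step 18. Cache: [bat plum elk apple]
  16. access plum: HIT. Next use of plum: never. Cache: [bat plum elk apple]
  17. access cherry: MISS, evict plum (next use: never). Cache: [bat elk apple cherry]
  18. access apple: HIT. Next use of apple: never. Cache: [bat elk apple cherry]
  19. access jay: MISS, evict elk (next use: never). Cache: [bat apple cherry jay]
  20. access bat: HIT. Next use of bat: never. Cache: [bat apple cherry jay]
  21. access jay: HIT. Next use of jay: never. Cache: [bat apple cherry jay]
  22. access cherry: HIT. Next use of cherry: never. Cache: [bat apple cherry jay]
Total: 16 hits, 6 misses, 2 evictions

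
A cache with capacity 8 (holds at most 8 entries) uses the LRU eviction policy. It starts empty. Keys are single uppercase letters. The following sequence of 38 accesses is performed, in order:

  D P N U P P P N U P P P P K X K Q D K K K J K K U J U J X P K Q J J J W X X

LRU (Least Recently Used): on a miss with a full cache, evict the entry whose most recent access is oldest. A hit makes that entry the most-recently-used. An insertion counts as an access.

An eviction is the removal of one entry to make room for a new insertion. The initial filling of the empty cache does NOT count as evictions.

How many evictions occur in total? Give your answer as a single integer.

Answer: 1

Derivation:
LRU simulation (capacity=8):
  1. access D: MISS. Cache (LRU->MRU): [D]
  2. access P: MISS. Cache (LRU->MRU): [D P]
  3. access N: MISS. Cache (LRU->MRU): [D P N]
  4. access U: MISS. Cache (LRU->MRU): [D P N U]
  5. access P: HIT. Cache (LRU->MRU): [D N U P]
  6. access P: HIT. Cache (LRU->MRU): [D N U P]
  7. access P: HIT. Cache (LRU->MRU): [D N U P]
  8. access N: HIT. Cache (LRU->MRU): [D U P N]
  9. access U: HIT. Cache (LRU->MRU): [D P N U]
  10. access P: HIT. Cache (LRU->MRU): [D N U P]
  11. access P: HIT. Cache (LRU->MRU): [D N U P]
  12. access P: HIT. Cache (LRU->MRU): [D N U P]
  13. access P: HIT. Cache (LRU->MRU): [D N U P]
  14. access K: MISS. Cache (LRU->MRU): [D N U P K]
  15. access X: MISS. Cache (LRU->MRU): [D N U P K X]
  16. access K: HIT. Cache (LRU->MRU): [D N U P X K]
  17. access Q: MISS. Cache (LRU->MRU): [D N U P X K Q]
  18. access D: HIT. Cache (LRU->MRU): [N U P X K Q D]
  19. access K: HIT. Cache (LRU->MRU): [N U P X Q D K]
  20. access K: HIT. Cache (LRU->MRU): [N U P X Q D K]
  21. access K: HIT. Cache (LRU->MRU): [N U P X Q D K]
  22. access J: MISS. Cache (LRU->MRU): [N U P X Q D K J]
  23. access K: HIT. Cache (LRU->MRU): [N U P X Q D J K]
  24. access K: HIT. Cache (LRU->MRU): [N U P X Q D J K]
  25. access U: HIT. Cache (LRU->MRU): [N P X Q D J K U]
  26. access J: HIT. Cache (LRU->MRU): [N P X Q D K U J]
  27. access U: HIT. Cache (LRU->MRU): [N P X Q D K J U]
  28. access J: HIT. Cache (LRU->MRU): [N P X Q D K U J]
  29. access X: HIT. Cache (LRU->MRU): [N P Q D K U J X]
  30. access P: HIT. Cache (LRU->MRU): [N Q D K U J X P]
  31. access K: HIT. Cache (LRU->MRU): [N Q D U J X P K]
  32. access Q: HIT. Cache (LRU->MRU): [N D U J X P K Q]
  33. access J: HIT. Cache (LRU->MRU): [N D U X P K Q J]
  34. access J: HIT. Cache (LRU->MRU): [N D U X P K Q J]
  35. access J: HIT. Cache (LRU->MRU): [N D U X P K Q J]
  36. access W: MISS, evict N. Cache (LRU->MRU): [D U X P K Q J W]
  37. access X: HIT. Cache (LRU->MRU): [D U P K Q J W X]
  38. access X: HIT. Cache (LRU->MRU): [D U P K Q J W X]
Total: 29 hits, 9 misses, 1 evictions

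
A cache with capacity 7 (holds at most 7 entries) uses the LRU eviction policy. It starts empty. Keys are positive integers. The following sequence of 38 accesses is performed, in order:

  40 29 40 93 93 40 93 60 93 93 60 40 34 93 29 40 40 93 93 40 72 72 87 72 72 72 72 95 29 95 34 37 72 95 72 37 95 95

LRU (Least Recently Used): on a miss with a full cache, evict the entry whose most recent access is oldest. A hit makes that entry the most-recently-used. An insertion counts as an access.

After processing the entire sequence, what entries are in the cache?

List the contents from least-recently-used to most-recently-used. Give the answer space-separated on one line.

Answer: 40 87 29 34 72 37 95

Derivation:
LRU simulation (capacity=7):
  1. access 40: MISS. Cache (LRU->MRU): [40]
  2. access 29: MISS. Cache (LRU->MRU): [40 29]
  3. access 40: HIT. Cache (LRU->MRU): [29 40]
  4. access 93: MISS. Cache (LRU->MRU): [29 40 93]
  5. access 93: HIT. Cache (LRU->MRU): [29 40 93]
  6. access 40: HIT. Cache (LRU->MRU): [29 93 40]
  7. access 93: HIT. Cache (LRU->MRU): [29 40 93]
  8. access 60: MISS. Cache (LRU->MRU): [29 40 93 60]
  9. access 93: HIT. Cache (LRU->MRU): [29 40 60 93]
  10. access 93: HIT. Cache (LRU->MRU): [29 40 60 93]
  11. access 60: HIT. Cache (LRU->MRU): [29 40 93 60]
  12. access 40: HIT. Cache (LRU->MRU): [29 93 60 40]
  13. access 34: MISS. Cache (LRU->MRU): [29 93 60 40 34]
  14. access 93: HIT. Cache (LRU->MRU): [29 60 40 34 93]
  15. access 29: HIT. Cache (LRU->MRU): [60 40 34 93 29]
  16. access 40: HIT. Cache (LRU->MRU): [60 34 93 29 40]
  17. access 40: HIT. Cache (LRU->MRU): [60 34 93 29 40]
  18. access 93: HIT. Cache (LRU->MRU): [60 34 29 40 93]
  19. access 93: HIT. Cache (LRU->MRU): [60 34 29 40 93]
  20. access 40: HIT. Cache (LRU->MRU): [60 34 29 93 40]
  21. access 72: MISS. Cache (LRU->MRU): [60 34 29 93 40 72]
  22. access 72: HIT. Cache (LRU->MRU): [60 34 29 93 40 72]
  23. access 87: MISS. Cache (LRU->MRU): [60 34 29 93 40 72 87]
  24. access 72: HIT. Cache (LRU->MRU): [60 34 29 93 40 87 72]
  25. access 72: HIT. Cache (LRU->MRU): [60 34 29 93 40 87 72]
  26. access 72: HIT. Cache (LRU->MRU): [60 34 29 93 40 87 72]
  27. access 72: HIT. Cache (LRU->MRU): [60 34 29 93 40 87 72]
  28. access 95: MISS, evict 60. Cache (LRU->MRU): [34 29 93 40 87 72 95]
  29. access 29: HIT. Cache (LRU->MRU): [34 93 40 87 72 95 29]
  30. access 95: HIT. Cache (LRU->MRU): [34 93 40 87 72 29 95]
  31. access 34: HIT. Cache (LRU->MRU): [93 40 87 72 29 95 34]
  32. access 37: MISS, evict 93. Cache (LRU->MRU): [40 87 72 29 95 34 37]
  33. access 72: HIT. Cache (LRU->MRU): [40 87 29 95 34 37 72]
  34. access 95: HIT. Cache (LRU->MRU): [40 87 29 34 37 72 95]
  35. access 72: HIT. Cache (LRU->MRU): [40 87 29 34 37 95 72]
  36. access 37: HIT. Cache (LRU->MRU): [40 87 29 34 95 72 37]
  37. access 95: HIT. Cache (LRU->MRU): [40 87 29 34 72 37 95]
  38. access 95: HIT. Cache (LRU->MRU): [40 87 29 34 72 37 95]
Total: 29 hits, 9 misses, 2 evictions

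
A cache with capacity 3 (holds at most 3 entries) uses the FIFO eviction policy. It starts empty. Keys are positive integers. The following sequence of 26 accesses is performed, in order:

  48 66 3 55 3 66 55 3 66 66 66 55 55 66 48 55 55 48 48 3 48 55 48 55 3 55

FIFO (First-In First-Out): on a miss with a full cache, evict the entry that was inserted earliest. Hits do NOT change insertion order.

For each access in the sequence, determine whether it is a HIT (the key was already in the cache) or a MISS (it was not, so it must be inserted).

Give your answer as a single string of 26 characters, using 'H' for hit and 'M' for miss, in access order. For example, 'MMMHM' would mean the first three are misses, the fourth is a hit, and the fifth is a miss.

FIFO simulation (capacity=3):
  1. access 48: MISS. Cache (old->new): [48]
  2. access 66: MISS. Cache (old->new): [48 66]
  3. access 3: MISS. Cache (old->new): [48 66 3]
  4. access 55: MISS, evict 48. Cache (old->new): [66 3 55]
  5. access 3: HIT. Cache (old->new): [66 3 55]
  6. access 66: HIT. Cache (old->new): [66 3 55]
  7. access 55: HIT. Cache (old->new): [66 3 55]
  8. access 3: HIT. Cache (old->new): [66 3 55]
  9. access 66: HIT. Cache (old->new): [66 3 55]
  10. access 66: HIT. Cache (old->new): [66 3 55]
  11. access 66: HIT. Cache (old->new): [66 3 55]
  12. access 55: HIT. Cache (old->new): [66 3 55]
  13. access 55: HIT. Cache (old->new): [66 3 55]
  14. access 66: HIT. Cache (old->new): [66 3 55]
  15. access 48: MISS, evict 66. Cache (old->new): [3 55 48]
  16. access 55: HIT. Cache (old->new): [3 55 48]
  17. access 55: HIT. Cache (old->new): [3 55 48]
  18. access 48: HIT. Cache (old->new): [3 55 48]
  19. access 48: HIT. Cache (old->new): [3 55 48]
  20. access 3: HIT. Cache (old->new): [3 55 48]
  21. access 48: HIT. Cache (old->new): [3 55 48]
  22. access 55: HIT. Cache (old->new): [3 55 48]
  23. access 48: HIT. Cache (old->new): [3 55 48]
  24. access 55: HIT. Cache (old->new): [3 55 48]
  25. access 3: HIT. Cache (old->new): [3 55 48]
  26. access 55: HIT. Cache (old->new): [3 55 48]
Total: 21 hits, 5 misses, 2 evictions

Answer: MMMMHHHHHHHHHHMHHHHHHHHHHH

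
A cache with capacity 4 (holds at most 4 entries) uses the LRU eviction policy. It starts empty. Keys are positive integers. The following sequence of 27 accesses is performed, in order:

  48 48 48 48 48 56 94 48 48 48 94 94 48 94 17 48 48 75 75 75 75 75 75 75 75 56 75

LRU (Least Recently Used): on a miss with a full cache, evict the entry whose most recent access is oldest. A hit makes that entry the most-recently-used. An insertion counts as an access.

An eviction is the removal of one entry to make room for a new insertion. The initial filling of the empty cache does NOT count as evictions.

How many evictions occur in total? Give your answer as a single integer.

LRU simulation (capacity=4):
  1. access 48: MISS. Cache (LRU->MRU): [48]
  2. access 48: HIT. Cache (LRU->MRU): [48]
  3. access 48: HIT. Cache (LRU->MRU): [48]
  4. access 48: HIT. Cache (LRU->MRU): [48]
  5. access 48: HIT. Cache (LRU->MRU): [48]
  6. access 56: MISS. Cache (LRU->MRU): [48 56]
  7. access 94: MISS. Cache (LRU->MRU): [48 56 94]
  8. access 48: HIT. Cache (LRU->MRU): [56 94 48]
  9. access 48: HIT. Cache (LRU->MRU): [56 94 48]
  10. access 48: HIT. Cache (LRU->MRU): [56 94 48]
  11. access 94: HIT. Cache (LRU->MRU): [56 48 94]
  12. access 94: HIT. Cache (LRU->MRU): [56 48 94]
  13. access 48: HIT. Cache (LRU->MRU): [56 94 48]
  14. access 94: HIT. Cache (LRU->MRU): [56 48 94]
  15. access 17: MISS. Cache (LRU->MRU): [56 48 94 17]
  16. access 48: HIT. Cache (LRU->MRU): [56 94 17 48]
  17. access 48: HIT. Cache (LRU->MRU): [56 94 17 48]
  18. access 75: MISS, evict 56. Cache (LRU->MRU): [94 17 48 75]
  19. access 75: HIT. Cache (LRU->MRU): [94 17 48 75]
  20. access 75: HIT. Cache (LRU->MRU): [94 17 48 75]
  21. access 75: HIT. Cache (LRU->MRU): [94 17 48 75]
  22. access 75: HIT. Cache (LRU->MRU): [94 17 48 75]
  23. access 75: HIT. Cache (LRU->MRU): [94 17 48 75]
  24. access 75: HIT. Cache (LRU->MRU): [94 17 48 75]
  25. access 75: HIT. Cache (LRU->MRU): [94 17 48 75]
  26. access 56: MISS, evict 94. Cache (LRU->MRU): [17 48 75 56]
  27. access 75: HIT. Cache (LRU->MRU): [17 48 56 75]
Total: 21 hits, 6 misses, 2 evictions

Answer: 2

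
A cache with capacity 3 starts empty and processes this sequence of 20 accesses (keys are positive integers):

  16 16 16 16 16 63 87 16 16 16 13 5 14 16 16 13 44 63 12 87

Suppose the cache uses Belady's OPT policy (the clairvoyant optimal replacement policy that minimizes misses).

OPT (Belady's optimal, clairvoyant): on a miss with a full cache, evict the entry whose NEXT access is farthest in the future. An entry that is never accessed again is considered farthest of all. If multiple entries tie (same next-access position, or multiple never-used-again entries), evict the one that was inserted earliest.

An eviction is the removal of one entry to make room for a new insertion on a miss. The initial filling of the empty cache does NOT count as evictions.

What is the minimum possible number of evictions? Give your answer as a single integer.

OPT (Belady) simulation (capacity=3):
  1. access 16: MISS. Cache: [16]
  2. access 16: HIT. Next use of 16: step 3. Cache: [16]
  3. access 16: HIT. Next use of 16: step 4. Cache: [16]
  4. access 16: HIT. Next use of 16: step 5. Cache: [16]
  5. access 16: HIT. Next use of 16: step 8. Cache: [16]
  6. access 63: MISS. Cache: [16 63]
  7. access 87: MISS. Cache: [16 63 87]
  8. access 16: HIT. Next use of 16: step 9. Cache: [16 63 87]
  9. access 16: HIT. Next use of 16: step 10. Cache: [16 63 87]
  10. access 16: HIT. Next use of 16: step 14. Cache: [16 63 87]
  11. access 13: MISS, evict 87 (next use: step 20). Cache: [16 63 13]
  12. access 5: MISS, evict 63 (next use: step 18). Cache: [16 13 5]
  13. access 14: MISS, evict 5 (next use: never). Cache: [16 13 14]
  14. access 16: HIT. Next use of 16: step 15. Cache: [16 13 14]
  15. access 16: HIT. Next use of 16: never. Cache: [16 13 14]
  16. access 13: HIT. Next use of 13: never. Cache: [16 13 14]
  17. access 44: MISS, evict 16 (next use: never). Cache: [13 14 44]
  18. access 63: MISS, evict 13 (next use: never). Cache: [14 44 63]
  19. access 12: MISS, evict 14 (next use: never). Cache: [44 63 12]
  20. access 87: MISS, evict 44 (next use: never). Cache: [63 12 87]
Total: 10 hits, 10 misses, 7 evictions

Answer: 7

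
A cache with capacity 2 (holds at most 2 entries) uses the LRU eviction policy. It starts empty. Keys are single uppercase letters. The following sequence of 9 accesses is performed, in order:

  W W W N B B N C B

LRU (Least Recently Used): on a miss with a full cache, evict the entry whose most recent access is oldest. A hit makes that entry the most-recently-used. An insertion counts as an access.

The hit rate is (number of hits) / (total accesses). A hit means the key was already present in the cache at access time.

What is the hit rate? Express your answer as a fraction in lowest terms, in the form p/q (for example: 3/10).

LRU simulation (capacity=2):
  1. access W: MISS. Cache (LRU->MRU): [W]
  2. access W: HIT. Cache (LRU->MRU): [W]
  3. access W: HIT. Cache (LRU->MRU): [W]
  4. access N: MISS. Cache (LRU->MRU): [W N]
  5. access B: MISS, evict W. Cache (LRU->MRU): [N B]
  6. access B: HIT. Cache (LRU->MRU): [N B]
  7. access N: HIT. Cache (LRU->MRU): [B N]
  8. access C: MISS, evict B. Cache (LRU->MRU): [N C]
  9. access B: MISS, evict N. Cache (LRU->MRU): [C B]
Total: 4 hits, 5 misses, 3 evictions

Hit rate = 4/9

Answer: 4/9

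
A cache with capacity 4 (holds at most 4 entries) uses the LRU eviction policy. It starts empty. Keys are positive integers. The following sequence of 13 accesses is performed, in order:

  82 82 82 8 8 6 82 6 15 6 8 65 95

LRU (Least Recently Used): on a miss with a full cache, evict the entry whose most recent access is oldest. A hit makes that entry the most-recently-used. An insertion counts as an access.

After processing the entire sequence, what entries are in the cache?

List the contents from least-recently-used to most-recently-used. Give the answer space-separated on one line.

LRU simulation (capacity=4):
  1. access 82: MISS. Cache (LRU->MRU): [82]
  2. access 82: HIT. Cache (LRU->MRU): [82]
  3. access 82: HIT. Cache (LRU->MRU): [82]
  4. access 8: MISS. Cache (LRU->MRU): [82 8]
  5. access 8: HIT. Cache (LRU->MRU): [82 8]
  6. access 6: MISS. Cache (LRU->MRU): [82 8 6]
  7. access 82: HIT. Cache (LRU->MRU): [8 6 82]
  8. access 6: HIT. Cache (LRU->MRU): [8 82 6]
  9. access 15: MISS. Cache (LRU->MRU): [8 82 6 15]
  10. access 6: HIT. Cache (LRU->MRU): [8 82 15 6]
  11. access 8: HIT. Cache (LRU->MRU): [82 15 6 8]
  12. access 65: MISS, evict 82. Cache (LRU->MRU): [15 6 8 65]
  13. access 95: MISS, evict 15. Cache (LRU->MRU): [6 8 65 95]
Total: 7 hits, 6 misses, 2 evictions

Answer: 6 8 65 95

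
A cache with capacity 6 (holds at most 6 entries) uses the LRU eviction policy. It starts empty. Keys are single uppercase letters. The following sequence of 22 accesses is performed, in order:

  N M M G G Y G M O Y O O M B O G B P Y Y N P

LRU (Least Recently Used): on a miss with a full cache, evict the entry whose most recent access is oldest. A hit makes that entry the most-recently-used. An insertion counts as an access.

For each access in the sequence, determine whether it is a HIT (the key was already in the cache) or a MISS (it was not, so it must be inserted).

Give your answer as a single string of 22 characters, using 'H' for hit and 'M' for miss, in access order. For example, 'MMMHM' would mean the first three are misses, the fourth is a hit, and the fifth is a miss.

LRU simulation (capacity=6):
  1. access N: MISS. Cache (LRU->MRU): [N]
  2. access M: MISS. Cache (LRU->MRU): [N M]
  3. access M: HIT. Cache (LRU->MRU): [N M]
  4. access G: MISS. Cache (LRU->MRU): [N M G]
  5. access G: HIT. Cache (LRU->MRU): [N M G]
  6. access Y: MISS. Cache (LRU->MRU): [N M G Y]
  7. access G: HIT. Cache (LRU->MRU): [N M Y G]
  8. access M: HIT. Cache (LRU->MRU): [N Y G M]
  9. access O: MISS. Cache (LRU->MRU): [N Y G M O]
  10. access Y: HIT. Cache (LRU->MRU): [N G M O Y]
  11. access O: HIT. Cache (LRU->MRU): [N G M Y O]
  12. access O: HIT. Cache (LRU->MRU): [N G M Y O]
  13. access M: HIT. Cache (LRU->MRU): [N G Y O M]
  14. access B: MISS. Cache (LRU->MRU): [N G Y O M B]
  15. access O: HIT. Cache (LRU->MRU): [N G Y M B O]
  16. access G: HIT. Cache (LRU->MRU): [N Y M B O G]
  17. access B: HIT. Cache (LRU->MRU): [N Y M O G B]
  18. access P: MISS, evict N. Cache (LRU->MRU): [Y M O G B P]
  19. access Y: HIT. Cache (LRU->MRU): [M O G B P Y]
  20. access Y: HIT. Cache (LRU->MRU): [M O G B P Y]
  21. access N: MISS, evict M. Cache (LRU->MRU): [O G B P Y N]
  22. access P: HIT. Cache (LRU->MRU): [O G B Y N P]
Total: 14 hits, 8 misses, 2 evictions

Answer: MMHMHMHHMHHHHMHHHMHHMH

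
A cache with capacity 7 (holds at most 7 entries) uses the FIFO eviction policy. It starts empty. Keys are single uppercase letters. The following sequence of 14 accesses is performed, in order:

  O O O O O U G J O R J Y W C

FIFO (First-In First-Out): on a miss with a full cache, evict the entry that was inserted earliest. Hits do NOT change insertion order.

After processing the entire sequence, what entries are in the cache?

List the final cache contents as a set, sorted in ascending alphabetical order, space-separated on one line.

Answer: C G J R U W Y

Derivation:
FIFO simulation (capacity=7):
  1. access O: MISS. Cache (old->new): [O]
  2. access O: HIT. Cache (old->new): [O]
  3. access O: HIT. Cache (old->new): [O]
  4. access O: HIT. Cache (old->new): [O]
  5. access O: HIT. Cache (old->new): [O]
  6. access U: MISS. Cache (old->new): [O U]
  7. access G: MISS. Cache (old->new): [O U G]
  8. access J: MISS. Cache (old->new): [O U G J]
  9. access O: HIT. Cache (old->new): [O U G J]
  10. access R: MISS. Cache (old->new): [O U G J R]
  11. access J: HIT. Cache (old->new): [O U G J R]
  12. access Y: MISS. Cache (old->new): [O U G J R Y]
  13. access W: MISS. Cache (old->new): [O U G J R Y W]
  14. access C: MISS, evict O. Cache (old->new): [U G J R Y W C]
Total: 6 hits, 8 misses, 1 evictions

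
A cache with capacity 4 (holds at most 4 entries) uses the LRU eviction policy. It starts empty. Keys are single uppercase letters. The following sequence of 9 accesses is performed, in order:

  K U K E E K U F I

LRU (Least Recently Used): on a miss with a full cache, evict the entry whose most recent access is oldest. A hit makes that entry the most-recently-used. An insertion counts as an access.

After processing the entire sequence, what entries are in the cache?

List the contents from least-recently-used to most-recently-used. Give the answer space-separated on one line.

LRU simulation (capacity=4):
  1. access K: MISS. Cache (LRU->MRU): [K]
  2. access U: MISS. Cache (LRU->MRU): [K U]
  3. access K: HIT. Cache (LRU->MRU): [U K]
  4. access E: MISS. Cache (LRU->MRU): [U K E]
  5. access E: HIT. Cache (LRU->MRU): [U K E]
  6. access K: HIT. Cache (LRU->MRU): [U E K]
  7. access U: HIT. Cache (LRU->MRU): [E K U]
  8. access F: MISS. Cache (LRU->MRU): [E K U F]
  9. access I: MISS, evict E. Cache (LRU->MRU): [K U F I]
Total: 4 hits, 5 misses, 1 evictions

Answer: K U F I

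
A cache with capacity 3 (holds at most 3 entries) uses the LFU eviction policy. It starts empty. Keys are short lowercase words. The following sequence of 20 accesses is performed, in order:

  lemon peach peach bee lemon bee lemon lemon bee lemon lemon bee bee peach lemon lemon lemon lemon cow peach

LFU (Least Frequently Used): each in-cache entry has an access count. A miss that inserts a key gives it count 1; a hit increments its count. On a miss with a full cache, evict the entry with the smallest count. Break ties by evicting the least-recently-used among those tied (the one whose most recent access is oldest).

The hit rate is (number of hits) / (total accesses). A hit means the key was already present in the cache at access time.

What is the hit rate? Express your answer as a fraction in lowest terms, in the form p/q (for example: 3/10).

Answer: 3/4

Derivation:
LFU simulation (capacity=3):
  1. access lemon: MISS. Cache: [lemon(c=1)]
  2. access peach: MISS. Cache: [lemon(c=1) peach(c=1)]
  3. access peach: HIT, count now 2. Cache: [lemon(c=1) peach(c=2)]
  4. access bee: MISS. Cache: [lemon(c=1) bee(c=1) peach(c=2)]
  5. access lemon: HIT, count now 2. Cache: [bee(c=1) peach(c=2) lemon(c=2)]
  6. access bee: HIT, count now 2. Cache: [peach(c=2) lemon(c=2) bee(c=2)]
  7. access lemon: HIT, count now 3. Cache: [peach(c=2) bee(c=2) lemon(c=3)]
  8. access lemon: HIT, count now 4. Cache: [peach(c=2) bee(c=2) lemon(c=4)]
  9. access bee: HIT, count now 3. Cache: [peach(c=2) bee(c=3) lemon(c=4)]
  10. access lemon: HIT, count now 5. Cache: [peach(c=2) bee(c=3) lemon(c=5)]
  11. access lemon: HIT, count now 6. Cache: [peach(c=2) bee(c=3) lemon(c=6)]
  12. access bee: HIT, count now 4. Cache: [peach(c=2) bee(c=4) lemon(c=6)]
  13. access bee: HIT, count now 5. Cache: [peach(c=2) bee(c=5) lemon(c=6)]
  14. access peach: HIT, count now 3. Cache: [peach(c=3) bee(c=5) lemon(c=6)]
  15. access lemon: HIT, count now 7. Cache: [peach(c=3) bee(c=5) lemon(c=7)]
  16. access lemon: HIT, count now 8. Cache: [peach(c=3) bee(c=5) lemon(c=8)]
  17. access lemon: HIT, count now 9. Cache: [peach(c=3) bee(c=5) lemon(c=9)]
  18. access lemon: HIT, count now 10. Cache: [peach(c=3) bee(c=5) lemon(c=10)]
  19. access cow: MISS, evict peach(c=3). Cache: [cow(c=1) bee(c=5) lemon(c=10)]
  20. access peach: MISS, evict cow(c=1). Cache: [peach(c=1) bee(c=5) lemon(c=10)]
Total: 15 hits, 5 misses, 2 evictions

Hit rate = 15/20 = 3/4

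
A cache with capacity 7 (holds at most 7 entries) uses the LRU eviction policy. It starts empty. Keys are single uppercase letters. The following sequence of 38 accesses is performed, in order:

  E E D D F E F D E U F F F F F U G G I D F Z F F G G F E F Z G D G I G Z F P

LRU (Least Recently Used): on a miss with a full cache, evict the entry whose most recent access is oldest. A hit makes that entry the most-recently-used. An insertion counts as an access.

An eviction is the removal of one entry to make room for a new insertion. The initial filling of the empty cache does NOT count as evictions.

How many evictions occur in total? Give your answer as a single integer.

LRU simulation (capacity=7):
  1. access E: MISS. Cache (LRU->MRU): [E]
  2. access E: HIT. Cache (LRU->MRU): [E]
  3. access D: MISS. Cache (LRU->MRU): [E D]
  4. access D: HIT. Cache (LRU->MRU): [E D]
  5. access F: MISS. Cache (LRU->MRU): [E D F]
  6. access E: HIT. Cache (LRU->MRU): [D F E]
  7. access F: HIT. Cache (LRU->MRU): [D E F]
  8. access D: HIT. Cache (LRU->MRU): [E F D]
  9. access E: HIT. Cache (LRU->MRU): [F D E]
  10. access U: MISS. Cache (LRU->MRU): [F D E U]
  11. access F: HIT. Cache (LRU->MRU): [D E U F]
  12. access F: HIT. Cache (LRU->MRU): [D E U F]
  13. access F: HIT. Cache (LRU->MRU): [D E U F]
  14. access F: HIT. Cache (LRU->MRU): [D E U F]
  15. access F: HIT. Cache (LRU->MRU): [D E U F]
  16. access U: HIT. Cache (LRU->MRU): [D E F U]
  17. access G: MISS. Cache (LRU->MRU): [D E F U G]
  18. access G: HIT. Cache (LRU->MRU): [D E F U G]
  19. access I: MISS. Cache (LRU->MRU): [D E F U G I]
  20. access D: HIT. Cache (LRU->MRU): [E F U G I D]
  21. access F: HIT. Cache (LRU->MRU): [E U G I D F]
  22. access Z: MISS. Cache (LRU->MRU): [E U G I D F Z]
  23. access F: HIT. Cache (LRU->MRU): [E U G I D Z F]
  24. access F: HIT. Cache (LRU->MRU): [E U G I D Z F]
  25. access G: HIT. Cache (LRU->MRU): [E U I D Z F G]
  26. access G: HIT. Cache (LRU->MRU): [E U I D Z F G]
  27. access F: HIT. Cache (LRU->MRU): [E U I D Z G F]
  28. access E: HIT. Cache (LRU->MRU): [U I D Z G F E]
  29. access F: HIT. Cache (LRU->MRU): [U I D Z G E F]
  30. access Z: HIT. Cache (LRU->MRU): [U I D G E F Z]
  31. access G: HIT. Cache (LRU->MRU): [U I D E F Z G]
  32. access D: HIT. Cache (LRU->MRU): [U I E F Z G D]
  33. access G: HIT. Cache (LRU->MRU): [U I E F Z D G]
  34. access I: HIT. Cache (LRU->MRU): [U E F Z D G I]
  35. access G: HIT. Cache (LRU->MRU): [U E F Z D I G]
  36. access Z: HIT. Cache (LRU->MRU): [U E F D I G Z]
  37. access F: HIT. Cache (LRU->MRU): [U E D I G Z F]
  38. access P: MISS, evict U. Cache (LRU->MRU): [E D I G Z F P]
Total: 30 hits, 8 misses, 1 evictions

Answer: 1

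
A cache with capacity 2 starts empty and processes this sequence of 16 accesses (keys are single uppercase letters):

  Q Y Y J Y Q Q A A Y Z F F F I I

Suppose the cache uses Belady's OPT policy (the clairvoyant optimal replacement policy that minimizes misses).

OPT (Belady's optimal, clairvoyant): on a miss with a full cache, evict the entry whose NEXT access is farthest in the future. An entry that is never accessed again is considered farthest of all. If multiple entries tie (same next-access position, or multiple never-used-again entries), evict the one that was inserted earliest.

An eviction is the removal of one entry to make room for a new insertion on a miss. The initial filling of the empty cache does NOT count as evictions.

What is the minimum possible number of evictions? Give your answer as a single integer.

OPT (Belady) simulation (capacity=2):
  1. access Q: MISS. Cache: [Q]
  2. access Y: MISS. Cache: [Q Y]
  3. access Y: HIT. Next use of Y: step 5. Cache: [Q Y]
  4. access J: MISS, evict Q (next use: step 6). Cache: [Y J]
  5. access Y: HIT. Next use of Y: step 10. Cache: [Y J]
  6. access Q: MISS, evict J (next use: never). Cache: [Y Q]
  7. access Q: HIT. Next use of Q: never. Cache: [Y Q]
  8. access A: MISS, evict Q (next use: never). Cache: [Y A]
  9. access A: HIT. Next use of A: never. Cache: [Y A]
  10. access Y: HIT. Next use of Y: never. Cache: [Y A]
  11. access Z: MISS, evict Y (next use: never). Cache: [A Z]
  12. access F: MISS, evict A (next use: never). Cache: [Z F]
  13. access F: HIT. Next use of F: step 14. Cache: [Z F]
  14. access F: HIT. Next use of F: never. Cache: [Z F]
  15. access I: MISS, evict Z (next use: never). Cache: [F I]
  16. access I: HIT. Next use of I: never. Cache: [F I]
Total: 8 hits, 8 misses, 6 evictions

Answer: 6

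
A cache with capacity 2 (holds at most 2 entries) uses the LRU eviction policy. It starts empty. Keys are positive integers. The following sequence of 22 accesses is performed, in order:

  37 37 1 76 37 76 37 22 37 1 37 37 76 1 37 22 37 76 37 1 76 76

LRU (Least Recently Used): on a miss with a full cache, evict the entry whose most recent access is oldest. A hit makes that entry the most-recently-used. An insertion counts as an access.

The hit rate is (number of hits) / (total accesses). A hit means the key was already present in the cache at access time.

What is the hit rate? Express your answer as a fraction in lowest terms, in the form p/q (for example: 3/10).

LRU simulation (capacity=2):
  1. access 37: MISS. Cache (LRU->MRU): [37]
  2. access 37: HIT. Cache (LRU->MRU): [37]
  3. access 1: MISS. Cache (LRU->MRU): [37 1]
  4. access 76: MISS, evict 37. Cache (LRU->MRU): [1 76]
  5. access 37: MISS, evict 1. Cache (LRU->MRU): [76 37]
  6. access 76: HIT. Cache (LRU->MRU): [37 76]
  7. access 37: HIT. Cache (LRU->MRU): [76 37]
  8. access 22: MISS, evict 76. Cache (LRU->MRU): [37 22]
  9. access 37: HIT. Cache (LRU->MRU): [22 37]
  10. access 1: MISS, evict 22. Cache (LRU->MRU): [37 1]
  11. access 37: HIT. Cache (LRU->MRU): [1 37]
  12. access 37: HIT. Cache (LRU->MRU): [1 37]
  13. access 76: MISS, evict 1. Cache (LRU->MRU): [37 76]
  14. access 1: MISS, evict 37. Cache (LRU->MRU): [76 1]
  15. access 37: MISS, evict 76. Cache (LRU->MRU): [1 37]
  16. access 22: MISS, evict 1. Cache (LRU->MRU): [37 22]
  17. access 37: HIT. Cache (LRU->MRU): [22 37]
  18. access 76: MISS, evict 22. Cache (LRU->MRU): [37 76]
  19. access 37: HIT. Cache (LRU->MRU): [76 37]
  20. access 1: MISS, evict 76. Cache (LRU->MRU): [37 1]
  21. access 76: MISS, evict 37. Cache (LRU->MRU): [1 76]
  22. access 76: HIT. Cache (LRU->MRU): [1 76]
Total: 9 hits, 13 misses, 11 evictions

Hit rate = 9/22

Answer: 9/22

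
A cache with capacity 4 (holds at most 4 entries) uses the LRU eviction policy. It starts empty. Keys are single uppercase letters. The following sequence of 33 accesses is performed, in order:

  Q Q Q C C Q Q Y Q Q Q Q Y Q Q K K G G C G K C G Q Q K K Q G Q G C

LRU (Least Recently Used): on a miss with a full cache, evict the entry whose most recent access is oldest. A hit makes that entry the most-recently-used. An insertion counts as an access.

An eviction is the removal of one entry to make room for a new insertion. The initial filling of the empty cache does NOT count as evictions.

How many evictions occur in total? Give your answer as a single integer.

Answer: 2

Derivation:
LRU simulation (capacity=4):
  1. access Q: MISS. Cache (LRU->MRU): [Q]
  2. access Q: HIT. Cache (LRU->MRU): [Q]
  3. access Q: HIT. Cache (LRU->MRU): [Q]
  4. access C: MISS. Cache (LRU->MRU): [Q C]
  5. access C: HIT. Cache (LRU->MRU): [Q C]
  6. access Q: HIT. Cache (LRU->MRU): [C Q]
  7. access Q: HIT. Cache (LRU->MRU): [C Q]
  8. access Y: MISS. Cache (LRU->MRU): [C Q Y]
  9. access Q: HIT. Cache (LRU->MRU): [C Y Q]
  10. access Q: HIT. Cache (LRU->MRU): [C Y Q]
  11. access Q: HIT. Cache (LRU->MRU): [C Y Q]
  12. access Q: HIT. Cache (LRU->MRU): [C Y Q]
  13. access Y: HIT. Cache (LRU->MRU): [C Q Y]
  14. access Q: HIT. Cache (LRU->MRU): [C Y Q]
  15. access Q: HIT. Cache (LRU->MRU): [C Y Q]
  16. access K: MISS. Cache (LRU->MRU): [C Y Q K]
  17. access K: HIT. Cache (LRU->MRU): [C Y Q K]
  18. access G: MISS, evict C. Cache (LRU->MRU): [Y Q K G]
  19. access G: HIT. Cache (LRU->MRU): [Y Q K G]
  20. access C: MISS, evict Y. Cache (LRU->MRU): [Q K G C]
  21. access G: HIT. Cache (LRU->MRU): [Q K C G]
  22. access K: HIT. Cache (LRU->MRU): [Q C G K]
  23. access C: HIT. Cache (LRU->MRU): [Q G K C]
  24. access G: HIT. Cache (LRU->MRU): [Q K C G]
  25. access Q: HIT. Cache (LRU->MRU): [K C G Q]
  26. access Q: HIT. Cache (LRU->MRU): [K C G Q]
  27. access K: HIT. Cache (LRU->MRU): [C G Q K]
  28. access K: HIT. Cache (LRU->MRU): [C G Q K]
  29. access Q: HIT. Cache (LRU->MRU): [C G K Q]
  30. access G: HIT. Cache (LRU->MRU): [C K Q G]
  31. access Q: HIT. Cache (LRU->MRU): [C K G Q]
  32. access G: HIT. Cache (LRU->MRU): [C K Q G]
  33. access C: HIT. Cache (LRU->MRU): [K Q G C]
Total: 27 hits, 6 misses, 2 evictions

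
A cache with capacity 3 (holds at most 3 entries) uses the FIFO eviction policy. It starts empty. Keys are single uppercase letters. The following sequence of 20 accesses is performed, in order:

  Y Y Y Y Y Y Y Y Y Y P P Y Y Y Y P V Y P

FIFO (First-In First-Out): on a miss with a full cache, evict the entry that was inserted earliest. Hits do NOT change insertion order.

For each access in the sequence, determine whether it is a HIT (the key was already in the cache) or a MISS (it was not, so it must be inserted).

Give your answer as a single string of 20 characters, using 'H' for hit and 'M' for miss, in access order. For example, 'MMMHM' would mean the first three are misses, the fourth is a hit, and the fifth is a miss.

Answer: MHHHHHHHHHMHHHHHHMHH

Derivation:
FIFO simulation (capacity=3):
  1. access Y: MISS. Cache (old->new): [Y]
  2. access Y: HIT. Cache (old->new): [Y]
  3. access Y: HIT. Cache (old->new): [Y]
  4. access Y: HIT. Cache (old->new): [Y]
  5. access Y: HIT. Cache (old->new): [Y]
  6. access Y: HIT. Cache (old->new): [Y]
  7. access Y: HIT. Cache (old->new): [Y]
  8. access Y: HIT. Cache (old->new): [Y]
  9. access Y: HIT. Cache (old->new): [Y]
  10. access Y: HIT. Cache (old->new): [Y]
  11. access P: MISS. Cache (old->new): [Y P]
  12. access P: HIT. Cache (old->new): [Y P]
  13. access Y: HIT. Cache (old->new): [Y P]
  14. access Y: HIT. Cache (old->new): [Y P]
  15. access Y: HIT. Cache (old->new): [Y P]
  16. access Y: HIT. Cache (old->new): [Y P]
  17. access P: HIT. Cache (old->new): [Y P]
  18. access V: MISS. Cache (old->new): [Y P V]
  19. access Y: HIT. Cache (old->new): [Y P V]
  20. access P: HIT. Cache (old->new): [Y P V]
Total: 17 hits, 3 misses, 0 evictions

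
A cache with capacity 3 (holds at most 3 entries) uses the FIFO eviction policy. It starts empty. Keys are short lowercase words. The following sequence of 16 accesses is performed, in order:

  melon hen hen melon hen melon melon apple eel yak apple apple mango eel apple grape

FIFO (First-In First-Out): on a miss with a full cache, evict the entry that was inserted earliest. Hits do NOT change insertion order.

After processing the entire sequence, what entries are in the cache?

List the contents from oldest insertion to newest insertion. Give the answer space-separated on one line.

FIFO simulation (capacity=3):
  1. access melon: MISS. Cache (old->new): [melon]
  2. access hen: MISS. Cache (old->new): [melon hen]
  3. access hen: HIT. Cache (old->new): [melon hen]
  4. access melon: HIT. Cache (old->new): [melon hen]
  5. access hen: HIT. Cache (old->new): [melon hen]
  6. access melon: HIT. Cache (old->new): [melon hen]
  7. access melon: HIT. Cache (old->new): [melon hen]
  8. access apple: MISS. Cache (old->new): [melon hen apple]
  9. access eel: MISS, evict melon. Cache (old->new): [hen apple eel]
  10. access yak: MISS, evict hen. Cache (old->new): [apple eel yak]
  11. access apple: HIT. Cache (old->new): [apple eel yak]
  12. access apple: HIT. Cache (old->new): [apple eel yak]
  13. access mango: MISS, evict apple. Cache (old->new): [eel yak mango]
  14. access eel: HIT. Cache (old->new): [eel yak mango]
  15. access apple: MISS, evict eel. Cache (old->new): [yak mango apple]
  16. access grape: MISS, evict yak. Cache (old->new): [mango apple grape]
Total: 8 hits, 8 misses, 5 evictions

Answer: mango apple grape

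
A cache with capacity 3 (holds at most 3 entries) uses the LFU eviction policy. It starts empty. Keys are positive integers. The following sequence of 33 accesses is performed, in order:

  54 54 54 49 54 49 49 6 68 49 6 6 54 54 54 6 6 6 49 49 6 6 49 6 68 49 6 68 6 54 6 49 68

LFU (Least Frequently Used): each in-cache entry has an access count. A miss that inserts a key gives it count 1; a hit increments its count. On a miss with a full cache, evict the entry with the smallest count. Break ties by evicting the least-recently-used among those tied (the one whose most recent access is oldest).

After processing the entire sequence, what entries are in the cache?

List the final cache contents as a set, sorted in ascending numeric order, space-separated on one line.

Answer: 6 49 68

Derivation:
LFU simulation (capacity=3):
  1. access 54: MISS. Cache: [54(c=1)]
  2. access 54: HIT, count now 2. Cache: [54(c=2)]
  3. access 54: HIT, count now 3. Cache: [54(c=3)]
  4. access 49: MISS. Cache: [49(c=1) 54(c=3)]
  5. access 54: HIT, count now 4. Cache: [49(c=1) 54(c=4)]
  6. access 49: HIT, count now 2. Cache: [49(c=2) 54(c=4)]
  7. access 49: HIT, count now 3. Cache: [49(c=3) 54(c=4)]
  8. access 6: MISS. Cache: [6(c=1) 49(c=3) 54(c=4)]
  9. access 68: MISS, evict 6(c=1). Cache: [68(c=1) 49(c=3) 54(c=4)]
  10. access 49: HIT, count now 4. Cache: [68(c=1) 54(c=4) 49(c=4)]
  11. access 6: MISS, evict 68(c=1). Cache: [6(c=1) 54(c=4) 49(c=4)]
  12. access 6: HIT, count now 2. Cache: [6(c=2) 54(c=4) 49(c=4)]
  13. access 54: HIT, count now 5. Cache: [6(c=2) 49(c=4) 54(c=5)]
  14. access 54: HIT, count now 6. Cache: [6(c=2) 49(c=4) 54(c=6)]
  15. access 54: HIT, count now 7. Cache: [6(c=2) 49(c=4) 54(c=7)]
  16. access 6: HIT, count now 3. Cache: [6(c=3) 49(c=4) 54(c=7)]
  17. access 6: HIT, count now 4. Cache: [49(c=4) 6(c=4) 54(c=7)]
  18. access 6: HIT, count now 5. Cache: [49(c=4) 6(c=5) 54(c=7)]
  19. access 49: HIT, count now 5. Cache: [6(c=5) 49(c=5) 54(c=7)]
  20. access 49: HIT, count now 6. Cache: [6(c=5) 49(c=6) 54(c=7)]
  21. access 6: HIT, count now 6. Cache: [49(c=6) 6(c=6) 54(c=7)]
  22. access 6: HIT, count now 7. Cache: [49(c=6) 54(c=7) 6(c=7)]
  23. access 49: HIT, count now 7. Cache: [54(c=7) 6(c=7) 49(c=7)]
  24. access 6: HIT, count now 8. Cache: [54(c=7) 49(c=7) 6(c=8)]
  25. access 68: MISS, evict 54(c=7). Cache: [68(c=1) 49(c=7) 6(c=8)]
  26. access 49: HIT, count now 8. Cache: [68(c=1) 6(c=8) 49(c=8)]
  27. access 6: HIT, count now 9. Cache: [68(c=1) 49(c=8) 6(c=9)]
  28. access 68: HIT, count now 2. Cache: [68(c=2) 49(c=8) 6(c=9)]
  29. access 6: HIT, count now 10. Cache: [68(c=2) 49(c=8) 6(c=10)]
  30. access 54: MISS, evict 68(c=2). Cache: [54(c=1) 49(c=8) 6(c=10)]
  31. access 6: HIT, count now 11. Cache: [54(c=1) 49(c=8) 6(c=11)]
  32. access 49: HIT, count now 9. Cache: [54(c=1) 49(c=9) 6(c=11)]
  33. access 68: MISS, evict 54(c=1). Cache: [68(c=1) 49(c=9) 6(c=11)]
Total: 25 hits, 8 misses, 5 evictions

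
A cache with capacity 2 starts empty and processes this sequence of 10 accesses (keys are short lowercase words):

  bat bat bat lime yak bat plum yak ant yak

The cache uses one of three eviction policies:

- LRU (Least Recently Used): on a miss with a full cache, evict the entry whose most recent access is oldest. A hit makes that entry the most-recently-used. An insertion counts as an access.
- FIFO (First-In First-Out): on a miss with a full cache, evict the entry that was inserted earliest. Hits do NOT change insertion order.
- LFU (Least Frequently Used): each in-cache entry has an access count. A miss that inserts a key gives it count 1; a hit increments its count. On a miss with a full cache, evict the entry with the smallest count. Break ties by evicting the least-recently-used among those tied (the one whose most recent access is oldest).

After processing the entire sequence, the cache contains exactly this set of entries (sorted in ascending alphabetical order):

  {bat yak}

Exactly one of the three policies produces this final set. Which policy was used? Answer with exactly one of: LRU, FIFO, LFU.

Answer: LFU

Derivation:
Simulating under each policy and comparing final sets:
  LRU: final set = {ant yak} -> differs
  FIFO: final set = {ant yak} -> differs
  LFU: final set = {bat yak} -> MATCHES target
Only LFU produces the target set.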